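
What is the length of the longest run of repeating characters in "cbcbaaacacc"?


Input: "cbcbaaacacc"
Scanning for longest run:
  Position 1 ('b'): new char, reset run to 1
  Position 2 ('c'): new char, reset run to 1
  Position 3 ('b'): new char, reset run to 1
  Position 4 ('a'): new char, reset run to 1
  Position 5 ('a'): continues run of 'a', length=2
  Position 6 ('a'): continues run of 'a', length=3
  Position 7 ('c'): new char, reset run to 1
  Position 8 ('a'): new char, reset run to 1
  Position 9 ('c'): new char, reset run to 1
  Position 10 ('c'): continues run of 'c', length=2
Longest run: 'a' with length 3

3


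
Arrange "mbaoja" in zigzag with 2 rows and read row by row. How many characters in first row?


Zigzag "mbaoja" into 2 rows:
Placing characters:
  'm' => row 0
  'b' => row 1
  'a' => row 0
  'o' => row 1
  'j' => row 0
  'a' => row 1
Rows:
  Row 0: "maj"
  Row 1: "boa"
First row length: 3

3


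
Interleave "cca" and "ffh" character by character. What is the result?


Interleaving "cca" and "ffh":
  Position 0: 'c' from first, 'f' from second => "cf"
  Position 1: 'c' from first, 'f' from second => "cf"
  Position 2: 'a' from first, 'h' from second => "ah"
Result: cfcfah

cfcfah


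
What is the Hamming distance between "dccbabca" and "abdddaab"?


Comparing "dccbabca" and "abdddaab" position by position:
  Position 0: 'd' vs 'a' => differ
  Position 1: 'c' vs 'b' => differ
  Position 2: 'c' vs 'd' => differ
  Position 3: 'b' vs 'd' => differ
  Position 4: 'a' vs 'd' => differ
  Position 5: 'b' vs 'a' => differ
  Position 6: 'c' vs 'a' => differ
  Position 7: 'a' vs 'b' => differ
Total differences (Hamming distance): 8

8


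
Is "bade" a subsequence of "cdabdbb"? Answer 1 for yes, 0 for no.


Check if "bade" is a subsequence of "cdabdbb"
Greedy scan:
  Position 0 ('c'): no match needed
  Position 1 ('d'): no match needed
  Position 2 ('a'): no match needed
  Position 3 ('b'): matches sub[0] = 'b'
  Position 4 ('d'): no match needed
  Position 5 ('b'): no match needed
  Position 6 ('b'): no match needed
Only matched 1/4 characters => not a subsequence

0


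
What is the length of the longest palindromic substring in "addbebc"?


Input: "addbebc"
Checking substrings for palindromes:
  [3:6] "beb" (len 3) => palindrome
  [1:3] "dd" (len 2) => palindrome
Longest palindromic substring: "beb" with length 3

3


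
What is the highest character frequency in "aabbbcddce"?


Input: aabbbcddce
Character counts:
  'a': 2
  'b': 3
  'c': 2
  'd': 2
  'e': 1
Maximum frequency: 3

3


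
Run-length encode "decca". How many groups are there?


Input: decca
Scanning for consecutive runs:
  Group 1: 'd' x 1 (positions 0-0)
  Group 2: 'e' x 1 (positions 1-1)
  Group 3: 'c' x 2 (positions 2-3)
  Group 4: 'a' x 1 (positions 4-4)
Total groups: 4

4


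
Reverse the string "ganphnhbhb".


Input: ganphnhbhb
Reading characters right to left:
  Position 9: 'b'
  Position 8: 'h'
  Position 7: 'b'
  Position 6: 'h'
  Position 5: 'n'
  Position 4: 'h'
  Position 3: 'p'
  Position 2: 'n'
  Position 1: 'a'
  Position 0: 'g'
Reversed: bhbhnhpnag

bhbhnhpnag


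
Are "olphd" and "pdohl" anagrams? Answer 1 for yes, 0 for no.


Strings: "olphd", "pdohl"
Sorted first:  dhlop
Sorted second: dhlop
Sorted forms match => anagrams

1


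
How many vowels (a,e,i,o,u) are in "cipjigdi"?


Input: cipjigdi
Checking each character:
  'c' at position 0: consonant
  'i' at position 1: vowel (running total: 1)
  'p' at position 2: consonant
  'j' at position 3: consonant
  'i' at position 4: vowel (running total: 2)
  'g' at position 5: consonant
  'd' at position 6: consonant
  'i' at position 7: vowel (running total: 3)
Total vowels: 3

3


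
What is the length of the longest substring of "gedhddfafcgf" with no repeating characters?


Input: "gedhddfafcgf"
Sliding window (track last position of each char):
  Position 0 ('g'): window [0,0] length 1 -- new best
  Position 1 ('e'): window [0,1] length 2 -- new best
  Position 2 ('d'): window [0,2] length 3 -- new best
  Position 3 ('h'): window [0,3] length 4 -- new best
  Position 4 ('d'): repeat (last at 2), move window start to 3
  Position 4 ('d'): window [3,4] length 2
  Position 5 ('d'): repeat (last at 4), move window start to 5
  Position 5 ('d'): window [5,5] length 1
  Position 6 ('f'): window [5,6] length 2
  Position 7 ('a'): window [5,7] length 3
  Position 8 ('f'): repeat (last at 6), move window start to 7
  Position 8 ('f'): window [7,8] length 2
  Position 9 ('c'): window [7,9] length 3
  Position 10 ('g'): window [7,10] length 4
  Position 11 ('f'): repeat (last at 8), move window start to 9
  Position 11 ('f'): window [9,11] length 3
Longest substring with no repeats: "gedh" with length 4

4


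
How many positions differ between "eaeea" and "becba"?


Comparing "eaeea" and "becba" position by position:
  Position 0: 'e' vs 'b' => DIFFER
  Position 1: 'a' vs 'e' => DIFFER
  Position 2: 'e' vs 'c' => DIFFER
  Position 3: 'e' vs 'b' => DIFFER
  Position 4: 'a' vs 'a' => same
Positions that differ: 4

4


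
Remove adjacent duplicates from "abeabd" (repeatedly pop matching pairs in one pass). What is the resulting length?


Input: abeabd
Stack-based adjacent duplicate removal:
  Read 'a': push. Stack: a
  Read 'b': push. Stack: ab
  Read 'e': push. Stack: abe
  Read 'a': push. Stack: abea
  Read 'b': push. Stack: abeab
  Read 'd': push. Stack: abeabd
Final stack: "abeabd" (length 6)

6


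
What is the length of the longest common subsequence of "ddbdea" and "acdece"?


LCS of "ddbdea" and "acdece"
DP table:
           a    c    d    e    c    e
      0    0    0    0    0    0    0
  d   0    0    0    1    1    1    1
  d   0    0    0    1    1    1    1
  b   0    0    0    1    1    1    1
  d   0    0    0    1    1    1    1
  e   0    0    0    1    2    2    2
  a   0    1    1    1    2    2    2
LCS length = dp[6][6] = 2

2


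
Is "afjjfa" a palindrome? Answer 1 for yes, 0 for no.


Input: afjjfa
Reversed: afjjfa
  Compare pos 0 ('a') with pos 5 ('a'): match
  Compare pos 1 ('f') with pos 4 ('f'): match
  Compare pos 2 ('j') with pos 3 ('j'): match
Result: palindrome

1


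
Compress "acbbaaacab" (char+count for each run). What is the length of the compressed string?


Input: acbbaaacab
Runs:
  'a' x 1 => "a1"
  'c' x 1 => "c1"
  'b' x 2 => "b2"
  'a' x 3 => "a3"
  'c' x 1 => "c1"
  'a' x 1 => "a1"
  'b' x 1 => "b1"
Compressed: "a1c1b2a3c1a1b1"
Compressed length: 14

14


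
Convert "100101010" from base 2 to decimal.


Input: "100101010" in base 2
Positional expansion:
  Digit '1' (value 1) x 2^8 = 256
  Digit '0' (value 0) x 2^7 = 0
  Digit '0' (value 0) x 2^6 = 0
  Digit '1' (value 1) x 2^5 = 32
  Digit '0' (value 0) x 2^4 = 0
  Digit '1' (value 1) x 2^3 = 8
  Digit '0' (value 0) x 2^2 = 0
  Digit '1' (value 1) x 2^1 = 2
  Digit '0' (value 0) x 2^0 = 0
Sum = 298

298


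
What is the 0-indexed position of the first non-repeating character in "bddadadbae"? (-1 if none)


Input: bddadadbae
Character frequencies:
  'a': 3
  'b': 2
  'd': 4
  'e': 1
Scanning left to right for freq == 1:
  Position 0 ('b'): freq=2, skip
  Position 1 ('d'): freq=4, skip
  Position 2 ('d'): freq=4, skip
  Position 3 ('a'): freq=3, skip
  Position 4 ('d'): freq=4, skip
  Position 5 ('a'): freq=3, skip
  Position 6 ('d'): freq=4, skip
  Position 7 ('b'): freq=2, skip
  Position 8 ('a'): freq=3, skip
  Position 9 ('e'): unique! => answer = 9

9


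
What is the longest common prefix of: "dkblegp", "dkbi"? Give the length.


Words: dkblegp, dkbi
  Position 0: all 'd' => match
  Position 1: all 'k' => match
  Position 2: all 'b' => match
  Position 3: ('l', 'i') => mismatch, stop
LCP = "dkb" (length 3)

3


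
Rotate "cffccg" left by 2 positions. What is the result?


Input: "cffccg", rotate left by 2
First 2 characters: "cf"
Remaining characters: "fccg"
Concatenate remaining + first: "fccg" + "cf" = "fccgcf"

fccgcf


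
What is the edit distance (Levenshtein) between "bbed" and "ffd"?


Computing edit distance: "bbed" -> "ffd"
DP table:
           f    f    d
      0    1    2    3
  b   1    1    2    3
  b   2    2    2    3
  e   3    3    3    3
  d   4    4    4    3
Edit distance = dp[4][3] = 3

3


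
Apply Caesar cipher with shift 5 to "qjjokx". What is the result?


Caesar cipher: shift "qjjokx" by 5
  'q' (pos 16) + 5 = pos 21 = 'v'
  'j' (pos 9) + 5 = pos 14 = 'o'
  'j' (pos 9) + 5 = pos 14 = 'o'
  'o' (pos 14) + 5 = pos 19 = 't'
  'k' (pos 10) + 5 = pos 15 = 'p'
  'x' (pos 23) + 5 = pos 2 = 'c'
Result: vootpc

vootpc


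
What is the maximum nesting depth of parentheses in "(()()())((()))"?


Input: "(()()())((()))"
Tracking depth:
  Position 0 '(': depth becomes 1
  Position 1 '(': depth becomes 2
  Position 2 ')': depth becomes 1
  Position 3 '(': depth becomes 2
  Position 4 ')': depth becomes 1
  Position 5 '(': depth becomes 2
  Position 6 ')': depth becomes 1
  Position 7 ')': depth becomes 0
  Position 8 '(': depth becomes 1
  Position 9 '(': depth becomes 2
  Position 10 '(': depth becomes 3
  Position 11 ')': depth becomes 2
  Position 12 ')': depth becomes 1
  Position 13 ')': depth becomes 0
Maximum depth reached: 3

3


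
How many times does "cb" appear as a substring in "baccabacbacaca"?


Searching for "cb" in "baccabacbacaca"
Scanning each position:
  Position 0: "ba" => no
  Position 1: "ac" => no
  Position 2: "cc" => no
  Position 3: "ca" => no
  Position 4: "ab" => no
  Position 5: "ba" => no
  Position 6: "ac" => no
  Position 7: "cb" => MATCH
  Position 8: "ba" => no
  Position 9: "ac" => no
  Position 10: "ca" => no
  Position 11: "ac" => no
  Position 12: "ca" => no
Total occurrences: 1

1


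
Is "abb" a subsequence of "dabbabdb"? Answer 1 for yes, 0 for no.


Check if "abb" is a subsequence of "dabbabdb"
Greedy scan:
  Position 0 ('d'): no match needed
  Position 1 ('a'): matches sub[0] = 'a'
  Position 2 ('b'): matches sub[1] = 'b'
  Position 3 ('b'): matches sub[2] = 'b'
  Position 4 ('a'): no match needed
  Position 5 ('b'): no match needed
  Position 6 ('d'): no match needed
  Position 7 ('b'): no match needed
All 3 characters matched => is a subsequence

1


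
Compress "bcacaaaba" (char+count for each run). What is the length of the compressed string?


Input: bcacaaaba
Runs:
  'b' x 1 => "b1"
  'c' x 1 => "c1"
  'a' x 1 => "a1"
  'c' x 1 => "c1"
  'a' x 3 => "a3"
  'b' x 1 => "b1"
  'a' x 1 => "a1"
Compressed: "b1c1a1c1a3b1a1"
Compressed length: 14

14


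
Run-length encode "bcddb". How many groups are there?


Input: bcddb
Scanning for consecutive runs:
  Group 1: 'b' x 1 (positions 0-0)
  Group 2: 'c' x 1 (positions 1-1)
  Group 3: 'd' x 2 (positions 2-3)
  Group 4: 'b' x 1 (positions 4-4)
Total groups: 4

4


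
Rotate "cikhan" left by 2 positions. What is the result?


Input: "cikhan", rotate left by 2
First 2 characters: "ci"
Remaining characters: "khan"
Concatenate remaining + first: "khan" + "ci" = "khanci"

khanci


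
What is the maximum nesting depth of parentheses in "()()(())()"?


Input: "()()(())()"
Tracking depth:
  Position 0 '(': depth becomes 1
  Position 1 ')': depth becomes 0
  Position 2 '(': depth becomes 1
  Position 3 ')': depth becomes 0
  Position 4 '(': depth becomes 1
  Position 5 '(': depth becomes 2
  Position 6 ')': depth becomes 1
  Position 7 ')': depth becomes 0
  Position 8 '(': depth becomes 1
  Position 9 ')': depth becomes 0
Maximum depth reached: 2

2


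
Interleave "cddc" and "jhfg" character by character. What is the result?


Interleaving "cddc" and "jhfg":
  Position 0: 'c' from first, 'j' from second => "cj"
  Position 1: 'd' from first, 'h' from second => "dh"
  Position 2: 'd' from first, 'f' from second => "df"
  Position 3: 'c' from first, 'g' from second => "cg"
Result: cjdhdfcg

cjdhdfcg


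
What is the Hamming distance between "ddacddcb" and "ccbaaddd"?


Comparing "ddacddcb" and "ccbaaddd" position by position:
  Position 0: 'd' vs 'c' => differ
  Position 1: 'd' vs 'c' => differ
  Position 2: 'a' vs 'b' => differ
  Position 3: 'c' vs 'a' => differ
  Position 4: 'd' vs 'a' => differ
  Position 5: 'd' vs 'd' => same
  Position 6: 'c' vs 'd' => differ
  Position 7: 'b' vs 'd' => differ
Total differences (Hamming distance): 7

7


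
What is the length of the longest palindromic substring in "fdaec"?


Input: "fdaec"
Checking substrings for palindromes:
  No multi-char palindromic substrings found
Longest palindromic substring: "f" with length 1

1


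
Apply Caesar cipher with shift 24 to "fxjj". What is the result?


Caesar cipher: shift "fxjj" by 24
  'f' (pos 5) + 24 = pos 3 = 'd'
  'x' (pos 23) + 24 = pos 21 = 'v'
  'j' (pos 9) + 24 = pos 7 = 'h'
  'j' (pos 9) + 24 = pos 7 = 'h'
Result: dvhh

dvhh


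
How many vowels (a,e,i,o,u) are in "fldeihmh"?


Input: fldeihmh
Checking each character:
  'f' at position 0: consonant
  'l' at position 1: consonant
  'd' at position 2: consonant
  'e' at position 3: vowel (running total: 1)
  'i' at position 4: vowel (running total: 2)
  'h' at position 5: consonant
  'm' at position 6: consonant
  'h' at position 7: consonant
Total vowels: 2

2


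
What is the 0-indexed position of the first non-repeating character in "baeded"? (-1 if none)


Input: baeded
Character frequencies:
  'a': 1
  'b': 1
  'd': 2
  'e': 2
Scanning left to right for freq == 1:
  Position 0 ('b'): unique! => answer = 0

0


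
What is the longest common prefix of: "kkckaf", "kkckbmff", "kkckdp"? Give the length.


Words: kkckaf, kkckbmff, kkckdp
  Position 0: all 'k' => match
  Position 1: all 'k' => match
  Position 2: all 'c' => match
  Position 3: all 'k' => match
  Position 4: ('a', 'b', 'd') => mismatch, stop
LCP = "kkck" (length 4)

4


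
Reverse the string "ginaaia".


Input: ginaaia
Reading characters right to left:
  Position 6: 'a'
  Position 5: 'i'
  Position 4: 'a'
  Position 3: 'a'
  Position 2: 'n'
  Position 1: 'i'
  Position 0: 'g'
Reversed: aiaanig

aiaanig


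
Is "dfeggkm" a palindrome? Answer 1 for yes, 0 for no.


Input: dfeggkm
Reversed: mkggefd
  Compare pos 0 ('d') with pos 6 ('m'): MISMATCH
  Compare pos 1 ('f') with pos 5 ('k'): MISMATCH
  Compare pos 2 ('e') with pos 4 ('g'): MISMATCH
Result: not a palindrome

0


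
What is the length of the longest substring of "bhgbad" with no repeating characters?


Input: "bhgbad"
Sliding window (track last position of each char):
  Position 0 ('b'): window [0,0] length 1 -- new best
  Position 1 ('h'): window [0,1] length 2 -- new best
  Position 2 ('g'): window [0,2] length 3 -- new best
  Position 3 ('b'): repeat (last at 0), move window start to 1
  Position 3 ('b'): window [1,3] length 3
  Position 4 ('a'): window [1,4] length 4 -- new best
  Position 5 ('d'): window [1,5] length 5 -- new best
Longest substring with no repeats: "hgbad" with length 5

5


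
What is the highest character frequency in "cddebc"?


Input: cddebc
Character counts:
  'b': 1
  'c': 2
  'd': 2
  'e': 1
Maximum frequency: 2

2


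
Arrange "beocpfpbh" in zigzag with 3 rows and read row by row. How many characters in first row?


Zigzag "beocpfpbh" into 3 rows:
Placing characters:
  'b' => row 0
  'e' => row 1
  'o' => row 2
  'c' => row 1
  'p' => row 0
  'f' => row 1
  'p' => row 2
  'b' => row 1
  'h' => row 0
Rows:
  Row 0: "bph"
  Row 1: "ecfb"
  Row 2: "op"
First row length: 3

3


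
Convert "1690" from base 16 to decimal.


Input: "1690" in base 16
Positional expansion:
  Digit '1' (value 1) x 16^3 = 4096
  Digit '6' (value 6) x 16^2 = 1536
  Digit '9' (value 9) x 16^1 = 144
  Digit '0' (value 0) x 16^0 = 0
Sum = 5776

5776


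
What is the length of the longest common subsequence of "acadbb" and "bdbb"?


LCS of "acadbb" and "bdbb"
DP table:
           b    d    b    b
      0    0    0    0    0
  a   0    0    0    0    0
  c   0    0    0    0    0
  a   0    0    0    0    0
  d   0    0    1    1    1
  b   0    1    1    2    2
  b   0    1    1    2    3
LCS length = dp[6][4] = 3

3


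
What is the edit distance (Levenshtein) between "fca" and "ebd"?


Computing edit distance: "fca" -> "ebd"
DP table:
           e    b    d
      0    1    2    3
  f   1    1    2    3
  c   2    2    2    3
  a   3    3    3    3
Edit distance = dp[3][3] = 3

3


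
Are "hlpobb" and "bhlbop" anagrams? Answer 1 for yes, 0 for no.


Strings: "hlpobb", "bhlbop"
Sorted first:  bbhlop
Sorted second: bbhlop
Sorted forms match => anagrams

1


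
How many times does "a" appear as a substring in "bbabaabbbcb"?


Searching for "a" in "bbabaabbbcb"
Scanning each position:
  Position 0: "b" => no
  Position 1: "b" => no
  Position 2: "a" => MATCH
  Position 3: "b" => no
  Position 4: "a" => MATCH
  Position 5: "a" => MATCH
  Position 6: "b" => no
  Position 7: "b" => no
  Position 8: "b" => no
  Position 9: "c" => no
  Position 10: "b" => no
Total occurrences: 3

3


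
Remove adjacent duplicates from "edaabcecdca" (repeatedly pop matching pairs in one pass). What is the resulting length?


Input: edaabcecdca
Stack-based adjacent duplicate removal:
  Read 'e': push. Stack: e
  Read 'd': push. Stack: ed
  Read 'a': push. Stack: eda
  Read 'a': matches stack top 'a' => pop. Stack: ed
  Read 'b': push. Stack: edb
  Read 'c': push. Stack: edbc
  Read 'e': push. Stack: edbce
  Read 'c': push. Stack: edbcec
  Read 'd': push. Stack: edbcecd
  Read 'c': push. Stack: edbcecdc
  Read 'a': push. Stack: edbcecdca
Final stack: "edbcecdca" (length 9)

9


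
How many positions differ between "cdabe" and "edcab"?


Comparing "cdabe" and "edcab" position by position:
  Position 0: 'c' vs 'e' => DIFFER
  Position 1: 'd' vs 'd' => same
  Position 2: 'a' vs 'c' => DIFFER
  Position 3: 'b' vs 'a' => DIFFER
  Position 4: 'e' vs 'b' => DIFFER
Positions that differ: 4

4


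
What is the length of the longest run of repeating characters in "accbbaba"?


Input: "accbbaba"
Scanning for longest run:
  Position 1 ('c'): new char, reset run to 1
  Position 2 ('c'): continues run of 'c', length=2
  Position 3 ('b'): new char, reset run to 1
  Position 4 ('b'): continues run of 'b', length=2
  Position 5 ('a'): new char, reset run to 1
  Position 6 ('b'): new char, reset run to 1
  Position 7 ('a'): new char, reset run to 1
Longest run: 'c' with length 2

2


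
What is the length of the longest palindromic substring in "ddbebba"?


Input: "ddbebba"
Checking substrings for palindromes:
  [2:5] "beb" (len 3) => palindrome
  [0:2] "dd" (len 2) => palindrome
  [4:6] "bb" (len 2) => palindrome
Longest palindromic substring: "beb" with length 3

3


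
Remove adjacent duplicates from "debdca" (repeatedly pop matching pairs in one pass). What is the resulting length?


Input: debdca
Stack-based adjacent duplicate removal:
  Read 'd': push. Stack: d
  Read 'e': push. Stack: de
  Read 'b': push. Stack: deb
  Read 'd': push. Stack: debd
  Read 'c': push. Stack: debdc
  Read 'a': push. Stack: debdca
Final stack: "debdca" (length 6)

6


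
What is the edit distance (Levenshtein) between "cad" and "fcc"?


Computing edit distance: "cad" -> "fcc"
DP table:
           f    c    c
      0    1    2    3
  c   1    1    1    2
  a   2    2    2    2
  d   3    3    3    3
Edit distance = dp[3][3] = 3

3


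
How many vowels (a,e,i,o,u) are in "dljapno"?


Input: dljapno
Checking each character:
  'd' at position 0: consonant
  'l' at position 1: consonant
  'j' at position 2: consonant
  'a' at position 3: vowel (running total: 1)
  'p' at position 4: consonant
  'n' at position 5: consonant
  'o' at position 6: vowel (running total: 2)
Total vowels: 2

2


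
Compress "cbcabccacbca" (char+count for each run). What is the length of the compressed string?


Input: cbcabccacbca
Runs:
  'c' x 1 => "c1"
  'b' x 1 => "b1"
  'c' x 1 => "c1"
  'a' x 1 => "a1"
  'b' x 1 => "b1"
  'c' x 2 => "c2"
  'a' x 1 => "a1"
  'c' x 1 => "c1"
  'b' x 1 => "b1"
  'c' x 1 => "c1"
  'a' x 1 => "a1"
Compressed: "c1b1c1a1b1c2a1c1b1c1a1"
Compressed length: 22

22


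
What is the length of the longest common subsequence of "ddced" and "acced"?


LCS of "ddced" and "acced"
DP table:
           a    c    c    e    d
      0    0    0    0    0    0
  d   0    0    0    0    0    1
  d   0    0    0    0    0    1
  c   0    0    1    1    1    1
  e   0    0    1    1    2    2
  d   0    0    1    1    2    3
LCS length = dp[5][5] = 3

3


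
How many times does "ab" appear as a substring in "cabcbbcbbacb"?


Searching for "ab" in "cabcbbcbbacb"
Scanning each position:
  Position 0: "ca" => no
  Position 1: "ab" => MATCH
  Position 2: "bc" => no
  Position 3: "cb" => no
  Position 4: "bb" => no
  Position 5: "bc" => no
  Position 6: "cb" => no
  Position 7: "bb" => no
  Position 8: "ba" => no
  Position 9: "ac" => no
  Position 10: "cb" => no
Total occurrences: 1

1


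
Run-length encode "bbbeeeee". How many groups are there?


Input: bbbeeeee
Scanning for consecutive runs:
  Group 1: 'b' x 3 (positions 0-2)
  Group 2: 'e' x 5 (positions 3-7)
Total groups: 2

2


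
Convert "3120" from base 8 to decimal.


Input: "3120" in base 8
Positional expansion:
  Digit '3' (value 3) x 8^3 = 1536
  Digit '1' (value 1) x 8^2 = 64
  Digit '2' (value 2) x 8^1 = 16
  Digit '0' (value 0) x 8^0 = 0
Sum = 1616

1616


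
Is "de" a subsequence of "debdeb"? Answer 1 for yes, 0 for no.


Check if "de" is a subsequence of "debdeb"
Greedy scan:
  Position 0 ('d'): matches sub[0] = 'd'
  Position 1 ('e'): matches sub[1] = 'e'
  Position 2 ('b'): no match needed
  Position 3 ('d'): no match needed
  Position 4 ('e'): no match needed
  Position 5 ('b'): no match needed
All 2 characters matched => is a subsequence

1


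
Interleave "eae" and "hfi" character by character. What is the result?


Interleaving "eae" and "hfi":
  Position 0: 'e' from first, 'h' from second => "eh"
  Position 1: 'a' from first, 'f' from second => "af"
  Position 2: 'e' from first, 'i' from second => "ei"
Result: ehafei

ehafei


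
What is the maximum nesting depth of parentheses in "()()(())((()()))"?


Input: "()()(())((()()))"
Tracking depth:
  Position 0 '(': depth becomes 1
  Position 1 ')': depth becomes 0
  Position 2 '(': depth becomes 1
  Position 3 ')': depth becomes 0
  Position 4 '(': depth becomes 1
  Position 5 '(': depth becomes 2
  Position 6 ')': depth becomes 1
  Position 7 ')': depth becomes 0
  Position 8 '(': depth becomes 1
  Position 9 '(': depth becomes 2
  Position 10 '(': depth becomes 3
  Position 11 ')': depth becomes 2
  Position 12 '(': depth becomes 3
  Position 13 ')': depth becomes 2
  Position 14 ')': depth becomes 1
  Position 15 ')': depth becomes 0
Maximum depth reached: 3

3


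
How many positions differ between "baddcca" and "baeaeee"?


Comparing "baddcca" and "baeaeee" position by position:
  Position 0: 'b' vs 'b' => same
  Position 1: 'a' vs 'a' => same
  Position 2: 'd' vs 'e' => DIFFER
  Position 3: 'd' vs 'a' => DIFFER
  Position 4: 'c' vs 'e' => DIFFER
  Position 5: 'c' vs 'e' => DIFFER
  Position 6: 'a' vs 'e' => DIFFER
Positions that differ: 5

5


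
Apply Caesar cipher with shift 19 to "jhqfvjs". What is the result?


Caesar cipher: shift "jhqfvjs" by 19
  'j' (pos 9) + 19 = pos 2 = 'c'
  'h' (pos 7) + 19 = pos 0 = 'a'
  'q' (pos 16) + 19 = pos 9 = 'j'
  'f' (pos 5) + 19 = pos 24 = 'y'
  'v' (pos 21) + 19 = pos 14 = 'o'
  'j' (pos 9) + 19 = pos 2 = 'c'
  's' (pos 18) + 19 = pos 11 = 'l'
Result: cajyocl

cajyocl


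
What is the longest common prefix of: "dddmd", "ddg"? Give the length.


Words: dddmd, ddg
  Position 0: all 'd' => match
  Position 1: all 'd' => match
  Position 2: ('d', 'g') => mismatch, stop
LCP = "dd" (length 2)

2


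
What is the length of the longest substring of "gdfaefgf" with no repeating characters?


Input: "gdfaefgf"
Sliding window (track last position of each char):
  Position 0 ('g'): window [0,0] length 1 -- new best
  Position 1 ('d'): window [0,1] length 2 -- new best
  Position 2 ('f'): window [0,2] length 3 -- new best
  Position 3 ('a'): window [0,3] length 4 -- new best
  Position 4 ('e'): window [0,4] length 5 -- new best
  Position 5 ('f'): repeat (last at 2), move window start to 3
  Position 5 ('f'): window [3,5] length 3
  Position 6 ('g'): window [3,6] length 4
  Position 7 ('f'): repeat (last at 5), move window start to 6
  Position 7 ('f'): window [6,7] length 2
Longest substring with no repeats: "gdfae" with length 5

5


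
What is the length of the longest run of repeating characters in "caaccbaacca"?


Input: "caaccbaacca"
Scanning for longest run:
  Position 1 ('a'): new char, reset run to 1
  Position 2 ('a'): continues run of 'a', length=2
  Position 3 ('c'): new char, reset run to 1
  Position 4 ('c'): continues run of 'c', length=2
  Position 5 ('b'): new char, reset run to 1
  Position 6 ('a'): new char, reset run to 1
  Position 7 ('a'): continues run of 'a', length=2
  Position 8 ('c'): new char, reset run to 1
  Position 9 ('c'): continues run of 'c', length=2
  Position 10 ('a'): new char, reset run to 1
Longest run: 'a' with length 2

2


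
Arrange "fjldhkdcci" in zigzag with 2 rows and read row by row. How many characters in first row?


Zigzag "fjldhkdcci" into 2 rows:
Placing characters:
  'f' => row 0
  'j' => row 1
  'l' => row 0
  'd' => row 1
  'h' => row 0
  'k' => row 1
  'd' => row 0
  'c' => row 1
  'c' => row 0
  'i' => row 1
Rows:
  Row 0: "flhdc"
  Row 1: "jdkci"
First row length: 5

5


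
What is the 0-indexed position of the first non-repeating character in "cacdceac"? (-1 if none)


Input: cacdceac
Character frequencies:
  'a': 2
  'c': 4
  'd': 1
  'e': 1
Scanning left to right for freq == 1:
  Position 0 ('c'): freq=4, skip
  Position 1 ('a'): freq=2, skip
  Position 2 ('c'): freq=4, skip
  Position 3 ('d'): unique! => answer = 3

3


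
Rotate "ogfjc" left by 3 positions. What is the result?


Input: "ogfjc", rotate left by 3
First 3 characters: "ogf"
Remaining characters: "jc"
Concatenate remaining + first: "jc" + "ogf" = "jcogf"

jcogf


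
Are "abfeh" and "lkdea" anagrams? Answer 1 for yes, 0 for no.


Strings: "abfeh", "lkdea"
Sorted first:  abefh
Sorted second: adekl
Differ at position 1: 'b' vs 'd' => not anagrams

0


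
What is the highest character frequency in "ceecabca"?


Input: ceecabca
Character counts:
  'a': 2
  'b': 1
  'c': 3
  'e': 2
Maximum frequency: 3

3


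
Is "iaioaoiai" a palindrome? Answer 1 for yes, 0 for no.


Input: iaioaoiai
Reversed: iaioaoiai
  Compare pos 0 ('i') with pos 8 ('i'): match
  Compare pos 1 ('a') with pos 7 ('a'): match
  Compare pos 2 ('i') with pos 6 ('i'): match
  Compare pos 3 ('o') with pos 5 ('o'): match
Result: palindrome

1


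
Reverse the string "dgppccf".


Input: dgppccf
Reading characters right to left:
  Position 6: 'f'
  Position 5: 'c'
  Position 4: 'c'
  Position 3: 'p'
  Position 2: 'p'
  Position 1: 'g'
  Position 0: 'd'
Reversed: fccppgd

fccppgd


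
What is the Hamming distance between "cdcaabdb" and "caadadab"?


Comparing "cdcaabdb" and "caadadab" position by position:
  Position 0: 'c' vs 'c' => same
  Position 1: 'd' vs 'a' => differ
  Position 2: 'c' vs 'a' => differ
  Position 3: 'a' vs 'd' => differ
  Position 4: 'a' vs 'a' => same
  Position 5: 'b' vs 'd' => differ
  Position 6: 'd' vs 'a' => differ
  Position 7: 'b' vs 'b' => same
Total differences (Hamming distance): 5

5


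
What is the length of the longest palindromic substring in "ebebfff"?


Input: "ebebfff"
Checking substrings for palindromes:
  [0:3] "ebe" (len 3) => palindrome
  [1:4] "beb" (len 3) => palindrome
  [4:7] "fff" (len 3) => palindrome
  [4:6] "ff" (len 2) => palindrome
  [5:7] "ff" (len 2) => palindrome
Longest palindromic substring: "ebe" with length 3

3


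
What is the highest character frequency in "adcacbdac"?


Input: adcacbdac
Character counts:
  'a': 3
  'b': 1
  'c': 3
  'd': 2
Maximum frequency: 3

3


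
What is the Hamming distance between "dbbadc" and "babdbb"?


Comparing "dbbadc" and "babdbb" position by position:
  Position 0: 'd' vs 'b' => differ
  Position 1: 'b' vs 'a' => differ
  Position 2: 'b' vs 'b' => same
  Position 3: 'a' vs 'd' => differ
  Position 4: 'd' vs 'b' => differ
  Position 5: 'c' vs 'b' => differ
Total differences (Hamming distance): 5

5


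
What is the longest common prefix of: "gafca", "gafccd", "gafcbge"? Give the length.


Words: gafca, gafccd, gafcbge
  Position 0: all 'g' => match
  Position 1: all 'a' => match
  Position 2: all 'f' => match
  Position 3: all 'c' => match
  Position 4: ('a', 'c', 'b') => mismatch, stop
LCP = "gafc" (length 4)

4


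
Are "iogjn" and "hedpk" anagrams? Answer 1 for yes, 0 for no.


Strings: "iogjn", "hedpk"
Sorted first:  gijno
Sorted second: dehkp
Differ at position 0: 'g' vs 'd' => not anagrams

0


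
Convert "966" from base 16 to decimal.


Input: "966" in base 16
Positional expansion:
  Digit '9' (value 9) x 16^2 = 2304
  Digit '6' (value 6) x 16^1 = 96
  Digit '6' (value 6) x 16^0 = 6
Sum = 2406

2406


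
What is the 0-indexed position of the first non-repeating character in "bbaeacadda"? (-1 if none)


Input: bbaeacadda
Character frequencies:
  'a': 4
  'b': 2
  'c': 1
  'd': 2
  'e': 1
Scanning left to right for freq == 1:
  Position 0 ('b'): freq=2, skip
  Position 1 ('b'): freq=2, skip
  Position 2 ('a'): freq=4, skip
  Position 3 ('e'): unique! => answer = 3

3


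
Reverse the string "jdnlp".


Input: jdnlp
Reading characters right to left:
  Position 4: 'p'
  Position 3: 'l'
  Position 2: 'n'
  Position 1: 'd'
  Position 0: 'j'
Reversed: plndj

plndj


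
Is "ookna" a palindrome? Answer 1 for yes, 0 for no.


Input: ookna
Reversed: ankoo
  Compare pos 0 ('o') with pos 4 ('a'): MISMATCH
  Compare pos 1 ('o') with pos 3 ('n'): MISMATCH
Result: not a palindrome

0


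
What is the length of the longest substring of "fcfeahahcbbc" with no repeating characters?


Input: "fcfeahahcbbc"
Sliding window (track last position of each char):
  Position 0 ('f'): window [0,0] length 1 -- new best
  Position 1 ('c'): window [0,1] length 2 -- new best
  Position 2 ('f'): repeat (last at 0), move window start to 1
  Position 2 ('f'): window [1,2] length 2
  Position 3 ('e'): window [1,3] length 3 -- new best
  Position 4 ('a'): window [1,4] length 4 -- new best
  Position 5 ('h'): window [1,5] length 5 -- new best
  Position 6 ('a'): repeat (last at 4), move window start to 5
  Position 6 ('a'): window [5,6] length 2
  Position 7 ('h'): repeat (last at 5), move window start to 6
  Position 7 ('h'): window [6,7] length 2
  Position 8 ('c'): window [6,8] length 3
  Position 9 ('b'): window [6,9] length 4
  Position 10 ('b'): repeat (last at 9), move window start to 10
  Position 10 ('b'): window [10,10] length 1
  Position 11 ('c'): window [10,11] length 2
Longest substring with no repeats: "cfeah" with length 5

5


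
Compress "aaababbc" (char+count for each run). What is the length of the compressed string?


Input: aaababbc
Runs:
  'a' x 3 => "a3"
  'b' x 1 => "b1"
  'a' x 1 => "a1"
  'b' x 2 => "b2"
  'c' x 1 => "c1"
Compressed: "a3b1a1b2c1"
Compressed length: 10

10


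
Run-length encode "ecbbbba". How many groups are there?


Input: ecbbbba
Scanning for consecutive runs:
  Group 1: 'e' x 1 (positions 0-0)
  Group 2: 'c' x 1 (positions 1-1)
  Group 3: 'b' x 4 (positions 2-5)
  Group 4: 'a' x 1 (positions 6-6)
Total groups: 4

4


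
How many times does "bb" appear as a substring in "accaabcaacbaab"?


Searching for "bb" in "accaabcaacbaab"
Scanning each position:
  Position 0: "ac" => no
  Position 1: "cc" => no
  Position 2: "ca" => no
  Position 3: "aa" => no
  Position 4: "ab" => no
  Position 5: "bc" => no
  Position 6: "ca" => no
  Position 7: "aa" => no
  Position 8: "ac" => no
  Position 9: "cb" => no
  Position 10: "ba" => no
  Position 11: "aa" => no
  Position 12: "ab" => no
Total occurrences: 0

0


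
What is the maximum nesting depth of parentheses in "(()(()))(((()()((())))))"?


Input: "(()(()))(((()()((())))))"
Tracking depth:
  Position 0 '(': depth becomes 1
  Position 1 '(': depth becomes 2
  Position 2 ')': depth becomes 1
  Position 3 '(': depth becomes 2
  Position 4 '(': depth becomes 3
  Position 5 ')': depth becomes 2
  Position 6 ')': depth becomes 1
  Position 7 ')': depth becomes 0
  Position 8 '(': depth becomes 1
  Position 9 '(': depth becomes 2
  Position 10 '(': depth becomes 3
  Position 11 '(': depth becomes 4
  Position 12 ')': depth becomes 3
  Position 13 '(': depth becomes 4
  Position 14 ')': depth becomes 3
  Position 15 '(': depth becomes 4
  Position 16 '(': depth becomes 5
  Position 17 '(': depth becomes 6
  Position 18 ')': depth becomes 5
  Position 19 ')': depth becomes 4
  Position 20 ')': depth becomes 3
  Position 21 ')': depth becomes 2
  Position 22 ')': depth becomes 1
  Position 23 ')': depth becomes 0
Maximum depth reached: 6

6


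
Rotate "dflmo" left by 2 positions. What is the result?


Input: "dflmo", rotate left by 2
First 2 characters: "df"
Remaining characters: "lmo"
Concatenate remaining + first: "lmo" + "df" = "lmodf"

lmodf


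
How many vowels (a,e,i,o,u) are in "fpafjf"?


Input: fpafjf
Checking each character:
  'f' at position 0: consonant
  'p' at position 1: consonant
  'a' at position 2: vowel (running total: 1)
  'f' at position 3: consonant
  'j' at position 4: consonant
  'f' at position 5: consonant
Total vowels: 1

1


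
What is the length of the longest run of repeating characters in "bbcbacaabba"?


Input: "bbcbacaabba"
Scanning for longest run:
  Position 1 ('b'): continues run of 'b', length=2
  Position 2 ('c'): new char, reset run to 1
  Position 3 ('b'): new char, reset run to 1
  Position 4 ('a'): new char, reset run to 1
  Position 5 ('c'): new char, reset run to 1
  Position 6 ('a'): new char, reset run to 1
  Position 7 ('a'): continues run of 'a', length=2
  Position 8 ('b'): new char, reset run to 1
  Position 9 ('b'): continues run of 'b', length=2
  Position 10 ('a'): new char, reset run to 1
Longest run: 'b' with length 2

2


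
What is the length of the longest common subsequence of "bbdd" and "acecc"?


LCS of "bbdd" and "acecc"
DP table:
           a    c    e    c    c
      0    0    0    0    0    0
  b   0    0    0    0    0    0
  b   0    0    0    0    0    0
  d   0    0    0    0    0    0
  d   0    0    0    0    0    0
LCS length = dp[4][5] = 0

0


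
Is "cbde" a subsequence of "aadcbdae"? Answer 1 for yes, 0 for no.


Check if "cbde" is a subsequence of "aadcbdae"
Greedy scan:
  Position 0 ('a'): no match needed
  Position 1 ('a'): no match needed
  Position 2 ('d'): no match needed
  Position 3 ('c'): matches sub[0] = 'c'
  Position 4 ('b'): matches sub[1] = 'b'
  Position 5 ('d'): matches sub[2] = 'd'
  Position 6 ('a'): no match needed
  Position 7 ('e'): matches sub[3] = 'e'
All 4 characters matched => is a subsequence

1


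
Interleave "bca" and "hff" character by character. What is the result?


Interleaving "bca" and "hff":
  Position 0: 'b' from first, 'h' from second => "bh"
  Position 1: 'c' from first, 'f' from second => "cf"
  Position 2: 'a' from first, 'f' from second => "af"
Result: bhcfaf

bhcfaf


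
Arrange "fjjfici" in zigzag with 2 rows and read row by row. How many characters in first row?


Zigzag "fjjfici" into 2 rows:
Placing characters:
  'f' => row 0
  'j' => row 1
  'j' => row 0
  'f' => row 1
  'i' => row 0
  'c' => row 1
  'i' => row 0
Rows:
  Row 0: "fjii"
  Row 1: "jfc"
First row length: 4

4


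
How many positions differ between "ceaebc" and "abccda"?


Comparing "ceaebc" and "abccda" position by position:
  Position 0: 'c' vs 'a' => DIFFER
  Position 1: 'e' vs 'b' => DIFFER
  Position 2: 'a' vs 'c' => DIFFER
  Position 3: 'e' vs 'c' => DIFFER
  Position 4: 'b' vs 'd' => DIFFER
  Position 5: 'c' vs 'a' => DIFFER
Positions that differ: 6

6


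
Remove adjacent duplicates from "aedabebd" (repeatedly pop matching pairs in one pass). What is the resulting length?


Input: aedabebd
Stack-based adjacent duplicate removal:
  Read 'a': push. Stack: a
  Read 'e': push. Stack: ae
  Read 'd': push. Stack: aed
  Read 'a': push. Stack: aeda
  Read 'b': push. Stack: aedab
  Read 'e': push. Stack: aedabe
  Read 'b': push. Stack: aedabeb
  Read 'd': push. Stack: aedabebd
Final stack: "aedabebd" (length 8)

8


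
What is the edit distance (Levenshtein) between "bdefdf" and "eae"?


Computing edit distance: "bdefdf" -> "eae"
DP table:
           e    a    e
      0    1    2    3
  b   1    1    2    3
  d   2    2    2    3
  e   3    2    3    2
  f   4    3    3    3
  d   5    4    4    4
  f   6    5    5    5
Edit distance = dp[6][3] = 5

5


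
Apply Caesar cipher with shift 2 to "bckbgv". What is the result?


Caesar cipher: shift "bckbgv" by 2
  'b' (pos 1) + 2 = pos 3 = 'd'
  'c' (pos 2) + 2 = pos 4 = 'e'
  'k' (pos 10) + 2 = pos 12 = 'm'
  'b' (pos 1) + 2 = pos 3 = 'd'
  'g' (pos 6) + 2 = pos 8 = 'i'
  'v' (pos 21) + 2 = pos 23 = 'x'
Result: demdix

demdix


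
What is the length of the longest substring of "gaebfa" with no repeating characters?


Input: "gaebfa"
Sliding window (track last position of each char):
  Position 0 ('g'): window [0,0] length 1 -- new best
  Position 1 ('a'): window [0,1] length 2 -- new best
  Position 2 ('e'): window [0,2] length 3 -- new best
  Position 3 ('b'): window [0,3] length 4 -- new best
  Position 4 ('f'): window [0,4] length 5 -- new best
  Position 5 ('a'): repeat (last at 1), move window start to 2
  Position 5 ('a'): window [2,5] length 4
Longest substring with no repeats: "gaebf" with length 5

5


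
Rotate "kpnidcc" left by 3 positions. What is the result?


Input: "kpnidcc", rotate left by 3
First 3 characters: "kpn"
Remaining characters: "idcc"
Concatenate remaining + first: "idcc" + "kpn" = "idcckpn"

idcckpn


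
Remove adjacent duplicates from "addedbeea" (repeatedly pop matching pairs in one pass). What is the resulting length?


Input: addedbeea
Stack-based adjacent duplicate removal:
  Read 'a': push. Stack: a
  Read 'd': push. Stack: ad
  Read 'd': matches stack top 'd' => pop. Stack: a
  Read 'e': push. Stack: ae
  Read 'd': push. Stack: aed
  Read 'b': push. Stack: aedb
  Read 'e': push. Stack: aedbe
  Read 'e': matches stack top 'e' => pop. Stack: aedb
  Read 'a': push. Stack: aedba
Final stack: "aedba" (length 5)

5


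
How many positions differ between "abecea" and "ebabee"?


Comparing "abecea" and "ebabee" position by position:
  Position 0: 'a' vs 'e' => DIFFER
  Position 1: 'b' vs 'b' => same
  Position 2: 'e' vs 'a' => DIFFER
  Position 3: 'c' vs 'b' => DIFFER
  Position 4: 'e' vs 'e' => same
  Position 5: 'a' vs 'e' => DIFFER
Positions that differ: 4

4


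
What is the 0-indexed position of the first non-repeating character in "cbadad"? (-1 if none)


Input: cbadad
Character frequencies:
  'a': 2
  'b': 1
  'c': 1
  'd': 2
Scanning left to right for freq == 1:
  Position 0 ('c'): unique! => answer = 0

0


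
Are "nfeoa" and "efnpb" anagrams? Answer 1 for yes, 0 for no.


Strings: "nfeoa", "efnpb"
Sorted first:  aefno
Sorted second: befnp
Differ at position 0: 'a' vs 'b' => not anagrams

0


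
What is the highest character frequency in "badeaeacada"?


Input: badeaeacada
Character counts:
  'a': 5
  'b': 1
  'c': 1
  'd': 2
  'e': 2
Maximum frequency: 5

5


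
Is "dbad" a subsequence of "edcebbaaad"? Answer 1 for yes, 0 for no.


Check if "dbad" is a subsequence of "edcebbaaad"
Greedy scan:
  Position 0 ('e'): no match needed
  Position 1 ('d'): matches sub[0] = 'd'
  Position 2 ('c'): no match needed
  Position 3 ('e'): no match needed
  Position 4 ('b'): matches sub[1] = 'b'
  Position 5 ('b'): no match needed
  Position 6 ('a'): matches sub[2] = 'a'
  Position 7 ('a'): no match needed
  Position 8 ('a'): no match needed
  Position 9 ('d'): matches sub[3] = 'd'
All 4 characters matched => is a subsequence

1
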